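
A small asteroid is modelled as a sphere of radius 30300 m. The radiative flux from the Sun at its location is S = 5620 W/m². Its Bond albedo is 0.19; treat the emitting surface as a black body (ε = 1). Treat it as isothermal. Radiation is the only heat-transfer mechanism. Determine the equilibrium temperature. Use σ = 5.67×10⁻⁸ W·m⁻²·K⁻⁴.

T ≈ 376 K

At equilibrium, absorbed power = emitted power.
Absorbing cross-section = πr² = 2.884×10⁹ m²; emitting surface = 4πr² = 1.154×10¹⁰ m² (ratio 4).
(1−a)S·A_cross = εσ·A_surf·T⁴  ⇒  T⁴ = (1−a)S/(4σ).
T⁴ = 0.810·5620/(4·5.67×10⁻⁸) = 2.007×10¹⁰ K⁴.
T = (2.007×10¹⁰)^(1/4).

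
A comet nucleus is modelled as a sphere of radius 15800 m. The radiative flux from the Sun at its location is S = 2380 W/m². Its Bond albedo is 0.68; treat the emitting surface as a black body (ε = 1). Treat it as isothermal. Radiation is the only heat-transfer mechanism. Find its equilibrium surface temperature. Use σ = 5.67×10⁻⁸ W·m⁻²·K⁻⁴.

T ≈ 241 K

At equilibrium, absorbed power = emitted power.
Absorbing cross-section = πr² = 7.843×10⁸ m²; emitting surface = 4πr² = 3.137×10⁹ m² (ratio 4).
(1−a)S·A_cross = εσ·A_surf·T⁴  ⇒  T⁴ = (1−a)S/(4σ).
T⁴ = 0.320·2380/(4·5.67×10⁻⁸) = 3.358×10⁹ K⁴.
T = (3.358×10⁹)^(1/4).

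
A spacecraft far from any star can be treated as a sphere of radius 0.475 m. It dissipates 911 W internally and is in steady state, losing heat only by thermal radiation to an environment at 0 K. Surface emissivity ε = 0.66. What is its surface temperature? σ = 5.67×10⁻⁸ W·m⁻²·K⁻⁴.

Steady state: internal power = radiated power, P = εσA T⁴.
Radiating area A = 4πr² = 2.835 m².
T⁴ = P/(εσA) = 911/(0.66·5.67×10⁻⁸·2.835) = 8.586×10⁹ K⁴.
T = (8.586×10⁹)^(1/4).

T ≈ 304 K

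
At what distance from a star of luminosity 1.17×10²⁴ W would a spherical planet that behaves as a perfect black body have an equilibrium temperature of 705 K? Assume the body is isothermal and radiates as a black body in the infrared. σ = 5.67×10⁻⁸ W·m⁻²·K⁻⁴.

For an isothermal black-emitting sphere, (1−a)S·πr² = σ·4πr²·T⁴ ⇒ S = 4σT⁴/(1−a).
S = 4·5.67×10⁻⁸·(705)⁴/1.00 = 56030 W/m².
Flux falls as S = L/(4πd²), so d = √(L/(4πS)) = √(1.17×10²⁴/(4π·56030)).

d ≈ 1.29×10⁹ m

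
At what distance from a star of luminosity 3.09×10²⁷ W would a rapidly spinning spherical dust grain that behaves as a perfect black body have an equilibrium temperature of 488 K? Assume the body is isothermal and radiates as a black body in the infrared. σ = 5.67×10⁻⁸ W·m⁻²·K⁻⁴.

d ≈ 1.38×10¹¹ m

For an isothermal black-emitting sphere, (1−a)S·πr² = σ·4πr²·T⁴ ⇒ S = 4σT⁴/(1−a).
S = 4·5.67×10⁻⁸·(488)⁴/1.00 = 12860 W/m².
Flux falls as S = L/(4πd²), so d = √(L/(4πS)) = √(3.09×10²⁷/(4π·12860)).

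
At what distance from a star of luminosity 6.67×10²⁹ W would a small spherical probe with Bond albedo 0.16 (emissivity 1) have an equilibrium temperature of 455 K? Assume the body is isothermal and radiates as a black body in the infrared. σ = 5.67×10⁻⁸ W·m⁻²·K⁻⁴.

For an isothermal black-emitting sphere, (1−a)S·πr² = σ·4πr²·T⁴ ⇒ S = 4σT⁴/(1−a).
S = 4·5.67×10⁻⁸·(455)⁴/0.840 = 11570 W/m².
Flux falls as S = L/(4πd²), so d = √(L/(4πS)) = √(6.67×10²⁹/(4π·11570)).

d ≈ 2.14×10¹² m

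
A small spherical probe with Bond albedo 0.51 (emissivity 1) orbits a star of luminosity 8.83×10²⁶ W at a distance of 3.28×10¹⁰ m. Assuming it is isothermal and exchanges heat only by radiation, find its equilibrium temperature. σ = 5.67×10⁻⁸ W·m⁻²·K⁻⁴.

T ≈ 613 K

First find the stellar flux at distance d: S = L/(4πd²) = 8.83×10²⁶/(4π·(3.28×10¹⁰)²) = 65310 W/m².
For an isothermal sphere, absorbed (1−a)S·πr² = emitted σ·4πr²·T⁴, so T⁴ = (1−a)S/(4σ).
T⁴ = 0.490·65310/(4·5.67×10⁻⁸) = 1.411×10¹¹ K⁴.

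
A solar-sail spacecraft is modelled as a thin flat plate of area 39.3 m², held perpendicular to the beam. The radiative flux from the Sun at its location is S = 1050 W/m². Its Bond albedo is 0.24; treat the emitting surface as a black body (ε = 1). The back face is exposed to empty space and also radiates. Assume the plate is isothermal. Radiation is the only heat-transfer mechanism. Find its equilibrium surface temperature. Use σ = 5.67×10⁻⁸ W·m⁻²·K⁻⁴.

At equilibrium, absorbed power = emitted power.
Absorbing cross-section = A = 39.30 m²; emitting surface = 2A = 78.60 m² (ratio 2).
(1−a)S·A_cross = εσ·A_surf·T⁴  ⇒  T⁴ = (1−a)S/(2σ).
T⁴ = 0.760·1050/(2·5.67×10⁻⁸) = 7.037×10⁹ K⁴.
T = (7.037×10⁹)^(1/4).

T ≈ 290 K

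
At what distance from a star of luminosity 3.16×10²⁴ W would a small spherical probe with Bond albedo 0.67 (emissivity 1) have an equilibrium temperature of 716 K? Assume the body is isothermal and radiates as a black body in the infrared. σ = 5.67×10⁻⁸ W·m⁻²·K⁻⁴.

For an isothermal black-emitting sphere, (1−a)S·πr² = σ·4πr²·T⁴ ⇒ S = 4σT⁴/(1−a).
S = 4·5.67×10⁻⁸·(716)⁴/0.330 = 1.806×10⁵ W/m².
Flux falls as S = L/(4πd²), so d = √(L/(4πS)) = √(3.16×10²⁴/(4π·1.806×10⁵)).

d ≈ 1.18×10⁹ m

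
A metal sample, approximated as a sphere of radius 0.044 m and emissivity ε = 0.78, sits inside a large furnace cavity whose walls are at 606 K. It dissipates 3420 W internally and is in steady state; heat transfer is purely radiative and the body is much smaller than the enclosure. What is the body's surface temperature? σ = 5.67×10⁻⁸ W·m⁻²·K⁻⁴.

T ≈ 1350 K

For a small grey body in a large enclosure, net radiated power = εσA(T⁴ − T_w⁴).
Steady state: P = εσA(T⁴ − T_w⁴) with A = 4πr² = 0.02433 m².
T⁴ = P/(εσA) + T_w⁴ = 3420/(0.78·5.67×10⁻⁸·0.02433) + (606)⁴
    = 3.179×10¹² + 1.349×10¹¹ = 3.313×10¹² K⁴.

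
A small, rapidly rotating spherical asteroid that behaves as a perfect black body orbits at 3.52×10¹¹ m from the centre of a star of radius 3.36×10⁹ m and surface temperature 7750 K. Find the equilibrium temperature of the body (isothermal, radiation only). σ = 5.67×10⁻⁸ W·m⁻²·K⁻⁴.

The star's surface emits σT_*⁴; at distance d the flux is S = σT_*⁴(R_*/d)².
S = 5.67×10⁻⁸·(7750)⁴·(3.36×10⁹/3.52×10¹¹)² = 18640 W/m².
For an isothermal sphere T⁴ = (1−a)S/(4σ) = 8.218×10¹⁰ K⁴.

T ≈ 535 K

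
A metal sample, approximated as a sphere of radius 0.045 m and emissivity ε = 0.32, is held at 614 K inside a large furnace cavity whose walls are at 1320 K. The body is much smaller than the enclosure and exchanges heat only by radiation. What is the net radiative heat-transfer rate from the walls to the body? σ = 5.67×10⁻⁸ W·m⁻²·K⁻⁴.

P_net ≈ 1340 W

For a small grey body in a large enclosure: P_net = εσA(T_body⁴ − T_wall⁴).
A = 4πr² = 0.02545 m²; T_body⁴ − T_wall⁴ = 1.421×10¹¹ − 3.036×10¹² = -2.894×10¹² K⁴.
|P_net| = 0.32·5.67×10⁻⁸·0.02545·2.894×10¹².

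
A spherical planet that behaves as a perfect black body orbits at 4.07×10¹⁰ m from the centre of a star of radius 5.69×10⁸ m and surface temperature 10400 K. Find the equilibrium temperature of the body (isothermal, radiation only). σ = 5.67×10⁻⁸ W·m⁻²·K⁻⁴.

The star's surface emits σT_*⁴; at distance d the flux is S = σT_*⁴(R_*/d)².
S = 5.67×10⁻⁸·(10400)⁴·(5.69×10⁸/4.07×10¹⁰)² = 1.296×10⁵ W/m².
For an isothermal sphere T⁴ = (1−a)S/(4σ) = 5.716×10¹¹ K⁴.

T ≈ 870 K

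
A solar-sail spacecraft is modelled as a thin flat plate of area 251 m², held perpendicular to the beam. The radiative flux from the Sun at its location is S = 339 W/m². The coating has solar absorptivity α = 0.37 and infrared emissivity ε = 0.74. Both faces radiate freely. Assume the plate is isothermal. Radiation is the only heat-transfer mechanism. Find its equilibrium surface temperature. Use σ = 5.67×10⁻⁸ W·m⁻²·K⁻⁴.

T ≈ 197 K

At equilibrium, absorbed power = emitted power.
Absorbing cross-section = A = 251.0 m²; emitting surface = 2A = 502.0 m² (ratio 2).
αS·A_cross = εσ·A_surf·T⁴  ⇒  T⁴ = αS/(ε·2σ).
T⁴ = 0.370·339/(0.74·2·5.67×10⁻⁸) = 1.495×10⁹ K⁴.
T = (1.495×10⁹)^(1/4).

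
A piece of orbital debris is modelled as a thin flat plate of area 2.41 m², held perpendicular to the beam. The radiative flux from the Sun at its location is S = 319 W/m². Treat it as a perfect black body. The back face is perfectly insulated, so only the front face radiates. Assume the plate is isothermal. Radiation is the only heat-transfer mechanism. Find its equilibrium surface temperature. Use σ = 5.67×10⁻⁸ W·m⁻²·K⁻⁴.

At equilibrium, absorbed power = emitted power.
Absorbing cross-section = A = 2.410 m²; emitting surface = A = 2.410 m² (ratio 1).
S·A_cross = εσ·A_surf·T⁴  ⇒  T⁴ = S/(1σ).
T⁴ = 1.00·319/(1·5.67×10⁻⁸) = 5.626×10⁹ K⁴.
T = (5.626×10⁹)^(1/4).

T ≈ 274 K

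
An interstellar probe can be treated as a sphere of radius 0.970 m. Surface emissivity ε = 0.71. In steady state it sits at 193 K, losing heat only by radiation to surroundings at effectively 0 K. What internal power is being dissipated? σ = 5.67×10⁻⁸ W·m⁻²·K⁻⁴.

P ≈ 660 W

Steady state: P = εσA T⁴.
A = 4πr² = 11.82 m²; T⁴ = (193)⁴ = 1.387×10⁹ K⁴.
P = 0.71 × 5.67×10⁻⁸ × 11.82 × 1.387×10⁹.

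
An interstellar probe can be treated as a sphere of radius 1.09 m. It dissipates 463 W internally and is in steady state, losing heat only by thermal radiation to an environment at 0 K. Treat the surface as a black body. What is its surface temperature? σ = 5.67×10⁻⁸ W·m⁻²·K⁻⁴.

Steady state: internal power = radiated power, P = εσA T⁴.
Radiating area A = 4πr² = 14.93 m².
T⁴ = P/(εσA) = 463/(1.0·5.67×10⁻⁸·14.93) = 5.469×10⁸ K⁴.
T = (5.469×10⁸)^(1/4).

T ≈ 153 K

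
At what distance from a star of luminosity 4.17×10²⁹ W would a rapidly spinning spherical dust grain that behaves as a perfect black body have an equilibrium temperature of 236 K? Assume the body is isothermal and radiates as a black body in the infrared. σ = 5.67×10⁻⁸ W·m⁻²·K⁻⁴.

d ≈ 6.87×10¹² m

For an isothermal black-emitting sphere, (1−a)S·πr² = σ·4πr²·T⁴ ⇒ S = 4σT⁴/(1−a).
S = 4·5.67×10⁻⁸·(236)⁴/1.00 = 703.5 W/m².
Flux falls as S = L/(4πd²), so d = √(L/(4πS)) = √(4.17×10²⁹/(4π·703.5)).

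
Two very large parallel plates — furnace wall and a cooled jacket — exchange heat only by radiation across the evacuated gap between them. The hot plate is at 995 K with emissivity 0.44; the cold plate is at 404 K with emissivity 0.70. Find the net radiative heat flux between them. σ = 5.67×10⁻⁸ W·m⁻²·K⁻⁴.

For two infinite grey parallel plates, q = σ(T₁⁴ − T₂⁴)/(1/ε₁ + 1/ε₂ − 1).
T₁⁴ − T₂⁴ = 9.801×10¹¹ − 2.664×10¹⁰ = 9.535×10¹¹ K⁴.
1/ε₁ + 1/ε₂ − 1 = 2.273 + 1.429 − 1 = 2.701.
q = 5.67×10⁻⁸ × 9.535×10¹¹ / 2.701.

q ≈ 20000 W/m²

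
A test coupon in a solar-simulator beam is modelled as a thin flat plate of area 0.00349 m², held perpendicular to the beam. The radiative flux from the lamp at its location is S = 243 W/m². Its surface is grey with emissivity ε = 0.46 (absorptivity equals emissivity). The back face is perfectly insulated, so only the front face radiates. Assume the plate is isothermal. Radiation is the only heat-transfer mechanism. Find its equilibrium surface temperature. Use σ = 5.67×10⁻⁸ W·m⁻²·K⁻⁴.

T ≈ 256 K

At equilibrium, absorbed power = emitted power.
Absorbing cross-section = A = 0.003490 m²; emitting surface = A = 0.003490 m² (ratio 1).
εS·A_cross = εσ·A_surf·T⁴  ⇒  T⁴ = S/(1σ)   (ε cancels).
T⁴ = 243/(1·5.67×10⁻⁸) = 4.286×10⁹ K⁴.
T = (4.286×10⁹)^(1/4).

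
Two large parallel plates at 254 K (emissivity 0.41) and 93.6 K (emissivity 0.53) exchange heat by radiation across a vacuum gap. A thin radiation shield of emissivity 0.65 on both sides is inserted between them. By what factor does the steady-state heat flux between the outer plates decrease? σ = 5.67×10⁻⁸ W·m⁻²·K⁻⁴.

factor ≈ 1.62

Without shield: q₀ = σΔ(T⁴)/(1/ε₁+1/ε₂−1) with denominator 3.326.
With shield the two gaps are in series; the resistances add: (1/ε₁+1/ε_s−1)+(1/ε_s+1/ε₂−1) = 2.977+2.425 = 5.403.
Heat-flux ratio q₀/q = 5.403/3.326.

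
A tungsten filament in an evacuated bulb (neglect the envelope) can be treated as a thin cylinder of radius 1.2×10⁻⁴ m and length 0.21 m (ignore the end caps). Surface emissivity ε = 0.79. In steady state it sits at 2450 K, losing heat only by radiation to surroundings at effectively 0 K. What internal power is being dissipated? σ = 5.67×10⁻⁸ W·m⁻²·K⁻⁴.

P ≈ 256 W

Steady state: P = εσA T⁴.
A = 2πrL = 1.583×10⁻⁴ m²; T⁴ = (2450)⁴ = 3.603×10¹³ K⁴.
P = 0.79 × 5.67×10⁻⁸ × 1.583×10⁻⁴ × 3.603×10¹³.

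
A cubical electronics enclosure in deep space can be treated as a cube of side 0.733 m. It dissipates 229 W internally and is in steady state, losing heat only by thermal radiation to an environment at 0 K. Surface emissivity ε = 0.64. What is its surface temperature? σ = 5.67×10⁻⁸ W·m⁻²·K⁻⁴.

Steady state: internal power = radiated power, P = εσA T⁴.
Radiating area A = 6L² = 3.224 m².
T⁴ = P/(εσA) = 229/(0.64·5.67×10⁻⁸·3.224) = 1.958×10⁹ K⁴.
T = (1.958×10⁹)^(1/4).

T ≈ 210 K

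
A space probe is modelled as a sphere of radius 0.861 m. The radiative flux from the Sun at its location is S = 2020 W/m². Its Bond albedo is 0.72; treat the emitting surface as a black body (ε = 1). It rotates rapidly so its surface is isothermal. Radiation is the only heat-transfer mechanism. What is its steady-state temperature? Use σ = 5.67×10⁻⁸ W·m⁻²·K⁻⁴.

At equilibrium, absorbed power = emitted power.
Absorbing cross-section = πr² = 2.329 m²; emitting surface = 4πr² = 9.316 m² (ratio 4).
(1−a)S·A_cross = εσ·A_surf·T⁴  ⇒  T⁴ = (1−a)S/(4σ).
T⁴ = 0.280·2020/(4·5.67×10⁻⁸) = 2.494×10⁹ K⁴.
T = (2.494×10⁹)^(1/4).

T ≈ 223 K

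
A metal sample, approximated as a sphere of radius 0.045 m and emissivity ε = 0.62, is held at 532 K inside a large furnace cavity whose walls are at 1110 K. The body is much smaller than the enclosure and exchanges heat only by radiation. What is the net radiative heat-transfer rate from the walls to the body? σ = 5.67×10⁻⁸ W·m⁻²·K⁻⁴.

For a small grey body in a large enclosure: P_net = εσA(T_body⁴ − T_wall⁴).
A = 4πr² = 0.02545 m²; T_body⁴ − T_wall⁴ = 8.010×10¹⁰ − 1.518×10¹² = -1.438×10¹² K⁴.
|P_net| = 0.62·5.67×10⁻⁸·0.02545·1.438×10¹².

P_net ≈ 1290 W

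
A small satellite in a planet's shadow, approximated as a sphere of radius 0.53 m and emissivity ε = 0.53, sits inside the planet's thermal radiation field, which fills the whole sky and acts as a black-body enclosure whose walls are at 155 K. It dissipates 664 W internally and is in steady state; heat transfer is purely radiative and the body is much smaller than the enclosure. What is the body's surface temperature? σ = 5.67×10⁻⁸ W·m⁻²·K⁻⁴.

T ≈ 288 K

For a small grey body in a large enclosure, net radiated power = εσA(T⁴ − T_w⁴).
Steady state: P = εσA(T⁴ − T_w⁴) with A = 4πr² = 3.530 m².
T⁴ = P/(εσA) + T_w⁴ = 664/(0.53·5.67×10⁻⁸·3.530) + (155)⁴
    = 6.260×10⁹ + 5.772×10⁸ = 6.837×10⁹ K⁴.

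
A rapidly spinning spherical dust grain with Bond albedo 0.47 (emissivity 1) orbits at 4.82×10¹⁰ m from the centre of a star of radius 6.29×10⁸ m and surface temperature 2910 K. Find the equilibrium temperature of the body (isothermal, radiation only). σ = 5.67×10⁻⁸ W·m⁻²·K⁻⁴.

The star's surface emits σT_*⁴; at distance d the flux is S = σT_*⁴(R_*/d)².
S = 5.67×10⁻⁸·(2910)⁴·(6.29×10⁸/4.82×10¹⁰)² = 692.4 W/m².
For an isothermal sphere T⁴ = (1−a)S/(4σ) = 1.618×10⁹ K⁴.

T ≈ 201 K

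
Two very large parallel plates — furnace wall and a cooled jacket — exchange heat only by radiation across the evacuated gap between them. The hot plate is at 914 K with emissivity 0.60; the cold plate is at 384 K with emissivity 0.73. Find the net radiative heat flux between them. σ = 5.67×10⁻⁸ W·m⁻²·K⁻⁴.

For two infinite grey parallel plates, q = σ(T₁⁴ − T₂⁴)/(1/ε₁ + 1/ε₂ − 1).
T₁⁴ − T₂⁴ = 6.979×10¹¹ − 2.174×10¹⁰ = 6.761×10¹¹ K⁴.
1/ε₁ + 1/ε₂ − 1 = 1.667 + 1.370 − 1 = 2.037.
q = 5.67×10⁻⁸ × 6.761×10¹¹ / 2.037.

q ≈ 18800 W/m²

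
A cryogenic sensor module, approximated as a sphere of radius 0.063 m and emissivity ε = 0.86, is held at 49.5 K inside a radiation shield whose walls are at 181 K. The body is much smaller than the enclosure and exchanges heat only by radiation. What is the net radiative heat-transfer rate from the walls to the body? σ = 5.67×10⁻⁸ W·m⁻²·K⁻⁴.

For a small grey body in a large enclosure: P_net = εσA(T_body⁴ − T_wall⁴).
A = 4πr² = 0.04988 m²; T_body⁴ − T_wall⁴ = 6.004×10⁶ − 1.073×10⁹ = -1.067×10⁹ K⁴.
|P_net| = 0.86·5.67×10⁻⁸·0.04988·1.067×10⁹.

P_net ≈ 2.60 W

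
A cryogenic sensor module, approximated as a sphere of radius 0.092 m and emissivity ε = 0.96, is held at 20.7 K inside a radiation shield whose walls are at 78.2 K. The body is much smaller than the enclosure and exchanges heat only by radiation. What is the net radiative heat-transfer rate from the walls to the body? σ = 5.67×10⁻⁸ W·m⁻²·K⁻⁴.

For a small grey body in a large enclosure: P_net = εσA(T_body⁴ − T_wall⁴).
A = 4πr² = 0.1064 m²; T_body⁴ − T_wall⁴ = 1.836×10⁵ − 3.740×10⁷ = -3.721×10⁷ K⁴.
|P_net| = 0.96·5.67×10⁻⁸·0.1064·3.721×10⁷.

P_net ≈ 0.215 W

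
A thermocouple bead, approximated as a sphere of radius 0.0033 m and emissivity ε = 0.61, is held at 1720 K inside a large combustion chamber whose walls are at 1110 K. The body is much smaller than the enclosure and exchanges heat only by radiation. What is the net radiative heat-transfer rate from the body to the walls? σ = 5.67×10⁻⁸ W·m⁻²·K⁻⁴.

For a small grey body in a large enclosure: P_net = εσA(T_body⁴ − T_wall⁴).
A = 4πr² = 1.368×10⁻⁴ m²; T_body⁴ − T_wall⁴ = 8.752×10¹² − 1.518×10¹² = 7.234×10¹² K⁴.
|P_net| = 0.61·5.67×10⁻⁸·1.368×10⁻⁴·7.234×10¹².

P_net ≈ 34.2 W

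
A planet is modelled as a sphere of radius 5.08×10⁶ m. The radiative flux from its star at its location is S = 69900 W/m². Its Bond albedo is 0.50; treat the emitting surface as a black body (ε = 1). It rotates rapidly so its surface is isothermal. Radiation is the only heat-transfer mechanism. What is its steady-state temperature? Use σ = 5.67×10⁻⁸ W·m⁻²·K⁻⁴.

At equilibrium, absorbed power = emitted power.
Absorbing cross-section = πr² = 8.107×10¹³ m²; emitting surface = 4πr² = 3.243×10¹⁴ m² (ratio 4).
(1−a)S·A_cross = εσ·A_surf·T⁴  ⇒  T⁴ = (1−a)S/(4σ).
T⁴ = 0.500·69900/(4·5.67×10⁻⁸) = 1.541×10¹¹ K⁴.
T = (1.541×10¹¹)^(1/4).

T ≈ 627 K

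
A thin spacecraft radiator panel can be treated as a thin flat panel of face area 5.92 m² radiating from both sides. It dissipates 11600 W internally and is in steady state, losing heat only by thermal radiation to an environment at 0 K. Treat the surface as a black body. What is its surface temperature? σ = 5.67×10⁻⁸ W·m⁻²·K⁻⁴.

T ≈ 363 K

Steady state: internal power = radiated power, P = εσA T⁴.
Radiating area A = 2·5.92 = 11.84 m².
T⁴ = P/(εσA) = 11600/(1.0·5.67×10⁻⁸·11.84) = 1.728×10¹⁰ K⁴.
T = (1.728×10¹⁰)^(1/4).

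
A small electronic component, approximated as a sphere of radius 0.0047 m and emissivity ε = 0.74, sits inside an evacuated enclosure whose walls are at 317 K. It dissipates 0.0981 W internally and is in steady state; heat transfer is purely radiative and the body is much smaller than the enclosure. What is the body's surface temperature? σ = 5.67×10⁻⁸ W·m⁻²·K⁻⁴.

T ≈ 369 K

For a small grey body in a large enclosure, net radiated power = εσA(T⁴ − T_w⁴).
Steady state: P = εσA(T⁴ − T_w⁴) with A = 4πr² = 2.776×10⁻⁴ m².
T⁴ = P/(εσA) + T_w⁴ = 0.0981/(0.74·5.67×10⁻⁸·2.776×10⁻⁴) + (317)⁴
    = 8.423×10⁹ + 1.010×10¹⁰ = 1.852×10¹⁰ K⁴.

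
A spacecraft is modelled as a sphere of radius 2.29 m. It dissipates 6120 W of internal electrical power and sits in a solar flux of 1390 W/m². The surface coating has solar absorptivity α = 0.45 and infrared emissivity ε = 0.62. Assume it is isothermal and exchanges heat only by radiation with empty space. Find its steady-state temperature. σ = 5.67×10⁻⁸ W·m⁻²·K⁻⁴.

T ≈ 290 K

At steady state, absorbed solar power + internal power = radiated power.
Absorbed: α·S·A_cross = 0.45·1390·16.47 = 10310 W (cross-section πr²).
Total input = 10310 + 6120 = 16430 W.
Radiated: εσ·A_surf·T⁴ with A_surf = 4πr² = 65.90 m².
T⁴ = 16430/(0.62·5.67×10⁻⁸·65.90) = 7.090×10⁹ K⁴.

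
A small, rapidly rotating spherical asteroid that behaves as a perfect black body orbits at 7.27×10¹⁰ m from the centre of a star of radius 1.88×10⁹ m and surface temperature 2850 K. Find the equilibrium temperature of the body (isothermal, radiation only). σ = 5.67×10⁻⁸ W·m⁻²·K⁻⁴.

The star's surface emits σT_*⁴; at distance d the flux is S = σT_*⁴(R_*/d)².
S = 5.67×10⁻⁸·(2850)⁴·(1.88×10⁹/7.27×10¹⁰)² = 2502 W/m².
For an isothermal sphere T⁴ = (1−a)S/(4σ) = 1.103×10¹⁰ K⁴.

T ≈ 324 K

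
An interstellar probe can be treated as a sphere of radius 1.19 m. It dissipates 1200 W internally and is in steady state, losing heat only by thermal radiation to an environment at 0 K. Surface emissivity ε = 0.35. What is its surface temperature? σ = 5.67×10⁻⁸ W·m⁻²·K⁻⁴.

T ≈ 241 K

Steady state: internal power = radiated power, P = εσA T⁴.
Radiating area A = 4πr² = 17.80 m².
T⁴ = P/(εσA) = 1200/(0.35·5.67×10⁻⁸·17.80) = 3.398×10⁹ K⁴.
T = (3.398×10⁹)^(1/4).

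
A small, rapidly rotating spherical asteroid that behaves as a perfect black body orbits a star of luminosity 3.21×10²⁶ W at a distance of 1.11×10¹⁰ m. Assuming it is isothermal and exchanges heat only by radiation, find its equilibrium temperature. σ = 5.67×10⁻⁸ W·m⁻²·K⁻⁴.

First find the stellar flux at distance d: S = L/(4πd²) = 3.21×10²⁶/(4π·(1.11×10¹⁰)²) = 2.073×10⁵ W/m².
For an isothermal sphere, absorbed (1−a)S·πr² = emitted σ·4πr²·T⁴, so T⁴ = (1−a)S/(4σ).
T⁴ = 1.00·2.073×10⁵/(4·5.67×10⁻⁸) = 9.141×10¹¹ K⁴.

T ≈ 978 K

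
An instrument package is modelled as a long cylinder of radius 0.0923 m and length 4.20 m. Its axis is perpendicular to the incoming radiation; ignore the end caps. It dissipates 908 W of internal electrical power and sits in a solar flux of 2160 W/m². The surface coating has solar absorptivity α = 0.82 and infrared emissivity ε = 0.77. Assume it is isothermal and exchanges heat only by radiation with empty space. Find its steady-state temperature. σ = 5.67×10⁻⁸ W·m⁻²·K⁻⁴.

At steady state, absorbed solar power + internal power = radiated power.
Absorbed: α·S·A_cross = 0.82·2160·0.7753 = 1373 W (cross-section 2rL).
Total input = 1373 + 908 = 2281 W.
Radiated: εσ·A_surf·T⁴ with A_surf = 2πrL = 2.436 m².
T⁴ = 2281/(0.77·5.67×10⁻⁸·2.436) = 2.145×10¹⁰ K⁴.

T ≈ 383 K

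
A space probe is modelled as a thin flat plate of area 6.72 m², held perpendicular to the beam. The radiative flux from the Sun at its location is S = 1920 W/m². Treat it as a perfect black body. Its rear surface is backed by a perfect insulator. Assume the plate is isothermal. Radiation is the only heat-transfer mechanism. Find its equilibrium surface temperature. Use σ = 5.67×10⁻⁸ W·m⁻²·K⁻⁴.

T ≈ 429 K

At equilibrium, absorbed power = emitted power.
Absorbing cross-section = A = 6.720 m²; emitting surface = A = 6.720 m² (ratio 1).
S·A_cross = εσ·A_surf·T⁴  ⇒  T⁴ = S/(1σ).
T⁴ = 1.00·1920/(1·5.67×10⁻⁸) = 3.386×10¹⁰ K⁴.
T = (3.386×10¹⁰)^(1/4).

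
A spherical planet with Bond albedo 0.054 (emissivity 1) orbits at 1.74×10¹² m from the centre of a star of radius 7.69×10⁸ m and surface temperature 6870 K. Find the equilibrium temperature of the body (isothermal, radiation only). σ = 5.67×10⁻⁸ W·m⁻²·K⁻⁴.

T ≈ 101 K

The star's surface emits σT_*⁴; at distance d the flux is S = σT_*⁴(R_*/d)².
S = 5.67×10⁻⁸·(6870)⁴·(7.69×10⁸/1.74×10¹²)² = 24.67 W/m².
For an isothermal sphere T⁴ = (1−a)S/(4σ) = 1.029×10⁸ K⁴.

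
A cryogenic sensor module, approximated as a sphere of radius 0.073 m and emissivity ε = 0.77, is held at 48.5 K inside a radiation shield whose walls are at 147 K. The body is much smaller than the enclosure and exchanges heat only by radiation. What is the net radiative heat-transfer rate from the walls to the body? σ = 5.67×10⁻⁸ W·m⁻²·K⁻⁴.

P_net ≈ 1.35 W

For a small grey body in a large enclosure: P_net = εσA(T_body⁴ − T_wall⁴).
A = 4πr² = 0.06697 m²; T_body⁴ − T_wall⁴ = 5.533×10⁶ − 4.669×10⁸ = -4.614×10⁸ K⁴.
|P_net| = 0.77·5.67×10⁻⁸·0.06697·4.614×10⁸.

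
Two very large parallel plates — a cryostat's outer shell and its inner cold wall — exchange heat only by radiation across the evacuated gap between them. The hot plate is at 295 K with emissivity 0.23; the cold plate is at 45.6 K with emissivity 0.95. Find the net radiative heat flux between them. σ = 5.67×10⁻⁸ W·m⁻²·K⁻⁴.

q ≈ 97.5 W/m²

For two infinite grey parallel plates, q = σ(T₁⁴ − T₂⁴)/(1/ε₁ + 1/ε₂ − 1).
T₁⁴ − T₂⁴ = 7.573×10⁹ − 4.324×10⁶ = 7.569×10⁹ K⁴.
1/ε₁ + 1/ε₂ − 1 = 4.348 + 1.053 − 1 = 4.400.
q = 5.67×10⁻⁸ × 7.569×10⁹ / 4.400.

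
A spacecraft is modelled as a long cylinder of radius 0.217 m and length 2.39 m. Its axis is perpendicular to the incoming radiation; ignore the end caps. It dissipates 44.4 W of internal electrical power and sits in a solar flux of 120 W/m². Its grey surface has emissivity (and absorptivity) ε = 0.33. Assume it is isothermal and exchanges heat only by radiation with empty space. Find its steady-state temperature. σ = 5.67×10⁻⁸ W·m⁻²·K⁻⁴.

At steady state, absorbed solar power + internal power = radiated power.
Absorbed: α·S·A_cross = 0.33·120·1.037 = 41.08 W (cross-section 2rL).
Total input = 41.08 + 44.4 = 85.48 W.
Radiated: εσ·A_surf·T⁴ with A_surf = 2πrL = 3.259 m².
T⁴ = 85.48/(0.33·5.67×10⁻⁸·3.259) = 1.402×10⁹ K⁴.

T ≈ 193 K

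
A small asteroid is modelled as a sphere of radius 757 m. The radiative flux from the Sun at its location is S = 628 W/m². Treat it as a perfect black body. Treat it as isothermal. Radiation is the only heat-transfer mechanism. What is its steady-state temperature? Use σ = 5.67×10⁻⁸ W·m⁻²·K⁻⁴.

T ≈ 229 K

At equilibrium, absorbed power = emitted power.
Absorbing cross-section = πr² = 1.800×10⁶ m²; emitting surface = 4πr² = 7.201×10⁶ m² (ratio 4).
S·A_cross = εσ·A_surf·T⁴  ⇒  T⁴ = S/(4σ).
T⁴ = 1.00·628/(4·5.67×10⁻⁸) = 2.769×10⁹ K⁴.
T = (2.769×10⁹)^(1/4).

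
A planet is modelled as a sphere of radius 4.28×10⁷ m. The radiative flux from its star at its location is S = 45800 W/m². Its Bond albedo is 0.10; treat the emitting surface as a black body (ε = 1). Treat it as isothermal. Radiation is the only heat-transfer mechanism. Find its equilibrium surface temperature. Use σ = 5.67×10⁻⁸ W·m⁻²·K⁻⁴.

T ≈ 653 K

At equilibrium, absorbed power = emitted power.
Absorbing cross-section = πr² = 5.755×10¹⁵ m²; emitting surface = 4πr² = 2.302×10¹⁶ m² (ratio 4).
(1−a)S·A_cross = εσ·A_surf·T⁴  ⇒  T⁴ = (1−a)S/(4σ).
T⁴ = 0.900·45800/(4·5.67×10⁻⁸) = 1.817×10¹¹ K⁴.
T = (1.817×10¹¹)^(1/4).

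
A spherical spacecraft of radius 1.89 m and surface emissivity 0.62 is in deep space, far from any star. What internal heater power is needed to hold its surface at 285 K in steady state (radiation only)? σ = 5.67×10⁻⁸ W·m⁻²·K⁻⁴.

P = εσ·4πr²·T⁴.
4πr² = 44.89 m²; T⁴ = 6.598×10⁹ K⁴.
P = 0.62·5.67×10⁻⁸·44.89·6.598×10⁹.

P ≈ 10400 W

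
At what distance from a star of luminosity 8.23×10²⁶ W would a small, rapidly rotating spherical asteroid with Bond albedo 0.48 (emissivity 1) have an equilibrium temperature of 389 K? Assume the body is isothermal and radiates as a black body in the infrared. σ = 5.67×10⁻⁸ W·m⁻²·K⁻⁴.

d ≈ 8.10×10¹⁰ m

For an isothermal black-emitting sphere, (1−a)S·πr² = σ·4πr²·T⁴ ⇒ S = 4σT⁴/(1−a).
S = 4·5.67×10⁻⁸·(389)⁴/0.520 = 9987 W/m².
Flux falls as S = L/(4πd²), so d = √(L/(4πS)) = √(8.23×10²⁶/(4π·9987)).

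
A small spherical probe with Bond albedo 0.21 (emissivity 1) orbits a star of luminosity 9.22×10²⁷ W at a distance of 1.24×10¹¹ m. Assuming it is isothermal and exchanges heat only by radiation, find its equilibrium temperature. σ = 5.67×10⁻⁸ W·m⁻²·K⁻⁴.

T ≈ 639 K

First find the stellar flux at distance d: S = L/(4πd²) = 9.22×10²⁷/(4π·(1.24×10¹¹)²) = 47720 W/m².
For an isothermal sphere, absorbed (1−a)S·πr² = emitted σ·4πr²·T⁴, so T⁴ = (1−a)S/(4σ).
T⁴ = 0.790·47720/(4·5.67×10⁻⁸) = 1.662×10¹¹ K⁴.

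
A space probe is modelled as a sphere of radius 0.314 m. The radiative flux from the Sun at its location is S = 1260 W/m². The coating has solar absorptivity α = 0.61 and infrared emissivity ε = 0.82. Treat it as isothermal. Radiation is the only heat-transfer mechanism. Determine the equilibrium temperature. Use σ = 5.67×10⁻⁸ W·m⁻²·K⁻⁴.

At equilibrium, absorbed power = emitted power.
Absorbing cross-section = πr² = 0.3097 m²; emitting surface = 4πr² = 1.239 m² (ratio 4).
αS·A_cross = εσ·A_surf·T⁴  ⇒  T⁴ = αS/(ε·4σ).
T⁴ = 0.610·1260/(0.82·4·5.67×10⁻⁸) = 4.133×10⁹ K⁴.
T = (4.133×10⁹)^(1/4).

T ≈ 254 K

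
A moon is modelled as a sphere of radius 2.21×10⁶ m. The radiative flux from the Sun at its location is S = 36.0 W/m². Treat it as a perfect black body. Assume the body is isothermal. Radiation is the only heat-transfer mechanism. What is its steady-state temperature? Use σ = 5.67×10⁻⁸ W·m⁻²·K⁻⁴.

At equilibrium, absorbed power = emitted power.
Absorbing cross-section = πr² = 1.534×10¹³ m²; emitting surface = 4πr² = 6.138×10¹³ m² (ratio 4).
S·A_cross = εσ·A_surf·T⁴  ⇒  T⁴ = S/(4σ).
T⁴ = 1.00·36.0/(4·5.67×10⁻⁸) = 1.587×10⁸ K⁴.
T = (1.587×10⁸)^(1/4).

T ≈ 112 K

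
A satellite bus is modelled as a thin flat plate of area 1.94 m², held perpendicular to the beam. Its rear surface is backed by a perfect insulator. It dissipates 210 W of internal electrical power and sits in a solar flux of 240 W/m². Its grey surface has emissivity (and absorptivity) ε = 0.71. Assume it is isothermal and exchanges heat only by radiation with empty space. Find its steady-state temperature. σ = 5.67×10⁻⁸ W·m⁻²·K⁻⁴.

At steady state, absorbed solar power + internal power = radiated power.
Absorbed: α·S·A_cross = 0.71·240·1.940 = 330.6 W (cross-section A).
Total input = 330.6 + 210 = 540.6 W.
Radiated: εσ·A_surf·T⁴ with A_surf = A = 1.940 m².
T⁴ = 540.6/(0.71·5.67×10⁻⁸·1.940) = 6.922×10⁹ K⁴.

T ≈ 288 K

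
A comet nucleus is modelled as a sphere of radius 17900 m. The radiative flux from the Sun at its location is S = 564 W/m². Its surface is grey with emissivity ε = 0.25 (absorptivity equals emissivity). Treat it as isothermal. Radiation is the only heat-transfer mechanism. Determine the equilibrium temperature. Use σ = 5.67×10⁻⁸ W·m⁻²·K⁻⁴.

T ≈ 223 K

At equilibrium, absorbed power = emitted power.
Absorbing cross-section = πr² = 1.007×10⁹ m²; emitting surface = 4πr² = 4.026×10⁹ m² (ratio 4).
εS·A_cross = εσ·A_surf·T⁴  ⇒  T⁴ = S/(4σ)   (ε cancels).
T⁴ = 564/(4·5.67×10⁻⁸) = 2.487×10⁹ K⁴.
T = (2.487×10⁹)^(1/4).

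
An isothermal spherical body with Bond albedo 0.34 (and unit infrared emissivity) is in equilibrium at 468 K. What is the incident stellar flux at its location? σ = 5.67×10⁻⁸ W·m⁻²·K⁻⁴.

S ≈ 16500 W/m²

(1−a)S·πr² = σ·4πr²·T⁴ ⇒ S = 4σT⁴/(1−a).
S = 4·5.67×10⁻⁸·4.797×10¹⁰/0.660.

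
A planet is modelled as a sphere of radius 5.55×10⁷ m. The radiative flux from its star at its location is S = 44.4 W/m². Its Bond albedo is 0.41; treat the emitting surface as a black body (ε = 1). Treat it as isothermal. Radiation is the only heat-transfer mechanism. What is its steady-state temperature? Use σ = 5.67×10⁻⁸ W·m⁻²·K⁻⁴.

T ≈ 104 K

At equilibrium, absorbed power = emitted power.
Absorbing cross-section = πr² = 9.677×10¹⁵ m²; emitting surface = 4πr² = 3.871×10¹⁶ m² (ratio 4).
(1−a)S·A_cross = εσ·A_surf·T⁴  ⇒  T⁴ = (1−a)S/(4σ).
T⁴ = 0.590·44.4/(4·5.67×10⁻⁸) = 1.155×10⁸ K⁴.
T = (1.155×10⁸)^(1/4).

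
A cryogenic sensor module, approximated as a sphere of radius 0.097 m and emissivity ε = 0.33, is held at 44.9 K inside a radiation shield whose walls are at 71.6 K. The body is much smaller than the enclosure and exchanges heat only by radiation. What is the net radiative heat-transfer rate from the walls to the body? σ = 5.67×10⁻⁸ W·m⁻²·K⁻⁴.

P_net ≈ 0.0492 W

For a small grey body in a large enclosure: P_net = εσA(T_body⁴ − T_wall⁴).
A = 4πr² = 0.1182 m²; T_body⁴ − T_wall⁴ = 4.064×10⁶ − 2.628×10⁷ = -2.222×10⁷ K⁴.
|P_net| = 0.33·5.67×10⁻⁸·0.1182·2.222×10⁷.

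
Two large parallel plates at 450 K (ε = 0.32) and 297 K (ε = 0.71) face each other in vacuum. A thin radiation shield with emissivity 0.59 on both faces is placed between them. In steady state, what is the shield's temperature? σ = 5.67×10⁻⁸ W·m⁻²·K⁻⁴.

In steady state the net flux on the hot side equals that on the cold side.
σ(T₁⁴−T_s⁴)/D₁ = σ(T_s⁴−T₂⁴)/D₂, with D₁ = 1/ε₁+1/ε_s−1 = 3.820, D₂ = 1/ε_s+1/ε₂−1 = 2.103.
Solve for T_s⁴: T_s⁴ = (D₂·T₁⁴ + D₁·T₂⁴)/(D₁+D₂) = 1.958×10¹⁰ K⁴.

T_s ≈ 374 K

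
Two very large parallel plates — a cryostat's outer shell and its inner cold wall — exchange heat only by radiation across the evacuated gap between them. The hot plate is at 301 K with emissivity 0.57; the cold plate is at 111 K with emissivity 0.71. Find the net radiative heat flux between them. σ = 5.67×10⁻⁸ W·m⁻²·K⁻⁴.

q ≈ 211 W/m²

For two infinite grey parallel plates, q = σ(T₁⁴ − T₂⁴)/(1/ε₁ + 1/ε₂ − 1).
T₁⁴ − T₂⁴ = 8.209×10⁹ − 1.518×10⁸ = 8.057×10⁹ K⁴.
1/ε₁ + 1/ε₂ − 1 = 1.754 + 1.408 − 1 = 2.163.
q = 5.67×10⁻⁸ × 8.057×10⁹ / 2.163.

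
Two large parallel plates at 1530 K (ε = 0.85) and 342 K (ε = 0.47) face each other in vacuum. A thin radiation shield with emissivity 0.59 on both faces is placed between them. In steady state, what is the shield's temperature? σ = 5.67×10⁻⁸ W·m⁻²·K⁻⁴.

T_s ≈ 1350 K

In steady state the net flux on the hot side equals that on the cold side.
σ(T₁⁴−T_s⁴)/D₁ = σ(T_s⁴−T₂⁴)/D₂, with D₁ = 1/ε₁+1/ε_s−1 = 1.871, D₂ = 1/ε_s+1/ε₂−1 = 2.823.
Solve for T_s⁴: T_s⁴ = (D₂·T₁⁴ + D₁·T₂⁴)/(D₁+D₂) = 3.301×10¹² K⁴.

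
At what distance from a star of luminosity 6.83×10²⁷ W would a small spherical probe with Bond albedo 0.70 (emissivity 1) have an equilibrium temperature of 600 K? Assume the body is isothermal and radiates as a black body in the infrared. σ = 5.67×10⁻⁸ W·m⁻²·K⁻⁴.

d ≈ 7.45×10¹⁰ m

For an isothermal black-emitting sphere, (1−a)S·πr² = σ·4πr²·T⁴ ⇒ S = 4σT⁴/(1−a).
S = 4·5.67×10⁻⁸·(600)⁴/0.300 = 97980 W/m².
Flux falls as S = L/(4πd²), so d = √(L/(4πS)) = √(6.83×10²⁷/(4π·97980)).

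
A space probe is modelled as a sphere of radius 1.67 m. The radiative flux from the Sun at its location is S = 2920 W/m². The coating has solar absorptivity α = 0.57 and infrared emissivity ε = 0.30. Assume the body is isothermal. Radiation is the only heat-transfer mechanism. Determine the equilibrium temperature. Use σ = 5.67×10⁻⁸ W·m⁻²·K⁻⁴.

At equilibrium, absorbed power = emitted power.
Absorbing cross-section = πr² = 8.762 m²; emitting surface = 4πr² = 35.05 m² (ratio 4).
αS·A_cross = εσ·A_surf·T⁴  ⇒  T⁴ = αS/(ε·4σ).
T⁴ = 0.570·2920/(0.30·4·5.67×10⁻⁸) = 2.446×10¹⁰ K⁴.
T = (2.446×10¹⁰)^(1/4).

T ≈ 395 K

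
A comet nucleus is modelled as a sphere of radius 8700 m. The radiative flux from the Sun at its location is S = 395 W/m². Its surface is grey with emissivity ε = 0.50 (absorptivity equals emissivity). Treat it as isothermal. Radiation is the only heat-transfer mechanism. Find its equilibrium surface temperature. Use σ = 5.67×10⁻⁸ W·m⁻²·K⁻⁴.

At equilibrium, absorbed power = emitted power.
Absorbing cross-section = πr² = 2.378×10⁸ m²; emitting surface = 4πr² = 9.511×10⁸ m² (ratio 4).
εS·A_cross = εσ·A_surf·T⁴  ⇒  T⁴ = S/(4σ)   (ε cancels).
T⁴ = 395/(4·5.67×10⁻⁸) = 1.742×10⁹ K⁴.
T = (1.742×10⁹)^(1/4).

T ≈ 204 K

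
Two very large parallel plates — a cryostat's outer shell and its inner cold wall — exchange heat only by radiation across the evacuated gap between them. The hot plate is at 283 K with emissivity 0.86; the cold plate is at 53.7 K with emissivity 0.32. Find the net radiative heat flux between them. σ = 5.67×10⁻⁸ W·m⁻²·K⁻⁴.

For two infinite grey parallel plates, q = σ(T₁⁴ − T₂⁴)/(1/ε₁ + 1/ε₂ − 1).
T₁⁴ − T₂⁴ = 6.414×10⁹ − 8.316×10⁶ = 6.406×10⁹ K⁴.
1/ε₁ + 1/ε₂ − 1 = 1.163 + 3.125 − 1 = 3.288.
q = 5.67×10⁻⁸ × 6.406×10⁹ / 3.288.

q ≈ 110 W/m²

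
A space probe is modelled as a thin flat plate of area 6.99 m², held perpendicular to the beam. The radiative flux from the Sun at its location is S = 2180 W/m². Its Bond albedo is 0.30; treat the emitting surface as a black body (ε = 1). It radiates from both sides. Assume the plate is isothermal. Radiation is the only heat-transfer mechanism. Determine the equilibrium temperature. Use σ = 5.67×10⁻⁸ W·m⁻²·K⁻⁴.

At equilibrium, absorbed power = emitted power.
Absorbing cross-section = A = 6.990 m²; emitting surface = 2A = 13.98 m² (ratio 2).
(1−a)S·A_cross = εσ·A_surf·T⁴  ⇒  T⁴ = (1−a)S/(2σ).
T⁴ = 0.700·2180/(2·5.67×10⁻⁸) = 1.346×10¹⁰ K⁴.
T = (1.346×10¹⁰)^(1/4).

T ≈ 341 K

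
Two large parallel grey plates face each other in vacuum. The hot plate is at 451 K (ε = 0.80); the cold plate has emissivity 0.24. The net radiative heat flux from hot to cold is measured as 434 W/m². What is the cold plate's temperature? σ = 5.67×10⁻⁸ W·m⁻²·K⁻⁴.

q = σ(T₁⁴ − T₂⁴)/(1/ε₁ + 1/ε₂ − 1); denominator = 4.417.
T₂⁴ = T₁⁴ − q·(1/ε₁+1/ε₂−1)/σ = 4.137×10¹⁰ − 434·4.417/5.67×10⁻⁸
    = 7.565×10⁹ K⁴.

T₂ ≈ 295 K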